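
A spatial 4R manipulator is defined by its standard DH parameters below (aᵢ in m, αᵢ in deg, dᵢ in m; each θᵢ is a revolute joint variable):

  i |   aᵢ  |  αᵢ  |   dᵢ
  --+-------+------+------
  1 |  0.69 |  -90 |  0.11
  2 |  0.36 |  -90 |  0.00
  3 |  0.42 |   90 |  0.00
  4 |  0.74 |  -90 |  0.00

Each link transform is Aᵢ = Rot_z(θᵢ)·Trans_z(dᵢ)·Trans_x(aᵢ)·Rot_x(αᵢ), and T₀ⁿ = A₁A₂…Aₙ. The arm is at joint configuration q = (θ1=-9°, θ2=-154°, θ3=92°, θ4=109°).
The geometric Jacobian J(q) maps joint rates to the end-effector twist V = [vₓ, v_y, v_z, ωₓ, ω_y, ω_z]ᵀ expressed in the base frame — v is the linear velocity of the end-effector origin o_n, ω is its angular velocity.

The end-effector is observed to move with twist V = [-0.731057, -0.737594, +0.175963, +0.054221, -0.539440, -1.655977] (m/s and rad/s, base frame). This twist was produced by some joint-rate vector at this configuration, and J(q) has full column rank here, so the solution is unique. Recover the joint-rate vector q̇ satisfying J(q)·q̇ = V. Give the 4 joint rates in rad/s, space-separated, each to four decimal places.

o_n = [0.6424, -0.2830, 0.8939]
J₁: ẑ×o_n = [0.2830, 0.6424, -0.0000], ω = ẑ
J2: z=[0.1564, 0.9877, 0.0000] o=[0.6815, -0.1079, 0.1100] → [0.7743, -0.1226, 0.0112, 0.1564, 0.9877, 0.0000]
J3: z=[0.4330, -0.0686, 0.8988] o=[0.3619, -0.0573, 0.2678] → [0.1599, -0.0190, -0.0785, 0.4330, -0.0686, 0.8988]
J4: z=[-0.8926, 0.1060, 0.4381] o=[0.3093, -0.4740, 0.2614] → [-0.0166, 0.7106, -0.2058, -0.8926, 0.1060, 0.4381]
q̇ = J⁺·V = [-0.6530, -0.5440, -0.8410, -0.5640]

-0.6530 -0.5440 -0.8410 -0.5640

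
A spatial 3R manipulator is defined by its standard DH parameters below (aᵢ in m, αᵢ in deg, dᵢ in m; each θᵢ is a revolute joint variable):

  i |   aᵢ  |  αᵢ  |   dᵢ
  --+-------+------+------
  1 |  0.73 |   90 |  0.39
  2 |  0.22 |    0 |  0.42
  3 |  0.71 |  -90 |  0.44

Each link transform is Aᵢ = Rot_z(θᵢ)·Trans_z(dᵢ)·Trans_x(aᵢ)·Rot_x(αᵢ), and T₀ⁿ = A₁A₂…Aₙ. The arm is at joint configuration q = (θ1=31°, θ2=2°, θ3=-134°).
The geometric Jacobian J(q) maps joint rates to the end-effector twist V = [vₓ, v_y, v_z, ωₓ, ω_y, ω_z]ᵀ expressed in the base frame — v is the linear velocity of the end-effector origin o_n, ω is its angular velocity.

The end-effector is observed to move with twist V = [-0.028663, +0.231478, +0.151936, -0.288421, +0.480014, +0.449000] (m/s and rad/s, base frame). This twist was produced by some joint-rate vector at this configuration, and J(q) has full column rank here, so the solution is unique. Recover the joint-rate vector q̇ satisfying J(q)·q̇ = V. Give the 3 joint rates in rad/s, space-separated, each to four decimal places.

o_n = [0.8499, -0.4926, -0.1300]
J₁: ẑ×o_n = [0.4926, 0.8499, -0.0000], ω = ẑ
J2: z=[0.5150, -0.8572, 0.0000] o=[0.6257, 0.3760, 0.3900] → [0.4457, 0.2678, -0.2552, 0.5150, -0.8572, 0.0000]
J3: z=[0.5150, -0.8572, 0.0000] o=[1.0305, 0.1292, 0.3977] → [0.4523, 0.2718, -0.4751, 0.5150, -0.8572, 0.0000]
q̇ = J⁺·V = [0.4490, -0.5190, -0.0410]

0.4490 -0.5190 -0.0410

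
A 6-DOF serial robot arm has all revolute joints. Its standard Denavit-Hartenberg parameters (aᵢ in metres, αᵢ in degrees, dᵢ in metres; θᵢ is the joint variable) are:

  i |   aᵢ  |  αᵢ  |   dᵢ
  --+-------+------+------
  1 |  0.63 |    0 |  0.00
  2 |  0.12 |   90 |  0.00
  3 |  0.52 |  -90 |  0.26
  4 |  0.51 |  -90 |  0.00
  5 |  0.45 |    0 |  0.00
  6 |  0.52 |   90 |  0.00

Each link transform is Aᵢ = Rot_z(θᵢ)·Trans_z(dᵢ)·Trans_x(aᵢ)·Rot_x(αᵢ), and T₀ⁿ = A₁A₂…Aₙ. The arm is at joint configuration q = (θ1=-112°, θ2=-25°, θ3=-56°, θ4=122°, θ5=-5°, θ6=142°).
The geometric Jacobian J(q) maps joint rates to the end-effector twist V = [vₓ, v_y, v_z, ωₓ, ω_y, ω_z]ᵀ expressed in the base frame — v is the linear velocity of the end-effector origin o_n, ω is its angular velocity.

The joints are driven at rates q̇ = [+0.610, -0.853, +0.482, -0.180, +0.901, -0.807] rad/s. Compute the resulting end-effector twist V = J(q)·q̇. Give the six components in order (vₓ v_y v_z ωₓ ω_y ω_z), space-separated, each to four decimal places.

0.4208 -0.1689 -0.3466 -0.2210 0.5211 -0.2776

o_n = [-0.0630, -0.7375, -0.3536]
J₁: ẑ×o_n = [0.7375, -0.0630, 0.0000], ω = ẑ
J2: z=[0.0000, 0.0000, 1.0000] o=[-0.2360, -0.5841, 0.0000] → [0.1533, 0.1730, -0.0000, 0.0000, 0.0000, 1.0000]
J3: z=[-0.6820, 0.7314, 0.0000] o=[-0.3238, -0.6660, 0.0000] → [-0.2586, -0.2411, -0.1420, -0.6820, 0.7314, 0.0000]
J4: z=[-0.6063, -0.5654, 0.5592] o=[-0.7137, -0.6741, -0.4311] → [-0.0084, 0.4109, 0.4064, -0.6063, -0.5654, 0.5592]
J5: z=[-0.0146, 0.7110, 0.7031] o=[-0.3083, -0.8874, -0.2070] → [-0.2096, 0.1703, -0.1766, -0.0146, 0.7110, 0.7031]
J6: z=[-0.0146, 0.7110, 0.7031] o=[0.0244, -1.0970, 0.0118] → [-0.5126, -0.0667, 0.0569, -0.0146, 0.7110, 0.7031]
V = J·q̇ = [0.4208, -0.1689, -0.3466, -0.2210, 0.5211, -0.2776]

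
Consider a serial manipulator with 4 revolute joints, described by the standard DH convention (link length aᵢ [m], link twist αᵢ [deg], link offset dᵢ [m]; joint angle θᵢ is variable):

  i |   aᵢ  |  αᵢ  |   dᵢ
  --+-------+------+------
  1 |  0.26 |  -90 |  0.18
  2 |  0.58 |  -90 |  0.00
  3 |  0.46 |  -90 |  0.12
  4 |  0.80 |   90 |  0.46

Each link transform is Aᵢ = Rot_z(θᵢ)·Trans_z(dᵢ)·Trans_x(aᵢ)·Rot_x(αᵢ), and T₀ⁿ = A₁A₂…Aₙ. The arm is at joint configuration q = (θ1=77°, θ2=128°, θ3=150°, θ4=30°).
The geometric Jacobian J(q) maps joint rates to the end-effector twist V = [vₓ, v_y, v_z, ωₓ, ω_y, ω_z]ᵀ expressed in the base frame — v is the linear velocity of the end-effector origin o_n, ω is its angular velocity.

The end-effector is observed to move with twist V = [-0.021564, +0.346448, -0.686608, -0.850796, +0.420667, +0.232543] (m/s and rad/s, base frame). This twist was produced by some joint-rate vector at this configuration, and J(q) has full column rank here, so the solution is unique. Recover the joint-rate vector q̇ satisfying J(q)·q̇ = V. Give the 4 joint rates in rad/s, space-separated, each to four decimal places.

o_n = [0.3714, 0.8172, 0.5185]
J₁: ẑ×o_n = [-0.8172, 0.3714, 0.0000], ω = ẑ
J2: z=[-0.9744, 0.2250, 0.0000] o=[0.0585, 0.2533, 0.1800] → [0.0762, 0.3299, -0.6198, -0.9744, 0.2250, 0.0000]
J3: z=[-0.1773, -0.7678, 0.6157] o=[-0.0218, -0.0946, -0.2770] → [-1.1722, 0.3831, 0.1403, -0.1773, -0.7678, 0.6157]
J4: z=[-0.7746, 0.4948, 0.3940] o=[0.2362, 0.0005, 0.1108] → [-0.1200, 0.3691, -0.6995, -0.7746, 0.4948, 0.3940]
q̇ = J⁺·V = [-0.0390, 0.3200, -0.0050, 0.6970]

-0.0390 0.3200 -0.0050 0.6970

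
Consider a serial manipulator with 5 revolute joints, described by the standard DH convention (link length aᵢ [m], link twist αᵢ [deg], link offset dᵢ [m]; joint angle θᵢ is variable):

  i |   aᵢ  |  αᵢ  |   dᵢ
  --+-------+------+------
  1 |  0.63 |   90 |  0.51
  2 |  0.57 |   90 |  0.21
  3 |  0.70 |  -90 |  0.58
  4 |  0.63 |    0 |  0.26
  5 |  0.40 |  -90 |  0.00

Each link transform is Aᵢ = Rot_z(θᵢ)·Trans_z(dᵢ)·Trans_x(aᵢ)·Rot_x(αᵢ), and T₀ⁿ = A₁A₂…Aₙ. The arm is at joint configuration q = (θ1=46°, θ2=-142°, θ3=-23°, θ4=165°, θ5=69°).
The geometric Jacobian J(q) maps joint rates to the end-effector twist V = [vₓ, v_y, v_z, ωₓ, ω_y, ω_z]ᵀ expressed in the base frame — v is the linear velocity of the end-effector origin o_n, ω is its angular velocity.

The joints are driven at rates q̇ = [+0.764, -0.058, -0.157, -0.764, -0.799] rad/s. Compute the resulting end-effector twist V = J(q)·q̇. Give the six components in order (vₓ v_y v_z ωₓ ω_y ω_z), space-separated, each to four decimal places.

o_n = [0.1893, -0.5316, 0.7615]
J₁: ẑ×o_n = [0.5316, 0.1893, -0.0000], ω = ẑ
J2: z=[0.7193, -0.6947, 0.0000] o=[0.4376, 0.4532, 0.5100] → [-0.1747, -0.1809, -0.8810, 0.7193, -0.6947, 0.0000]
J3: z=[-0.4277, -0.4429, 0.7880] o=[0.2767, -0.0158, 0.1591] → [0.1397, 0.1888, 0.1819, -0.4277, -0.4429, 0.7880]
J4: z=[0.4483, -0.8609, -0.2406] o=[-0.5208, -0.4479, 0.2194] → [-0.4868, -0.4138, 0.5738, 0.4483, -0.8609, -0.2406]
J5: z=[0.4483, -0.8609, -0.2406] o=[0.1431, -0.4472, 0.3732] → [-0.3546, -0.1851, 0.0019, 0.4483, -0.8609, -0.2406]
V = J·q̇ = [1.0496, 0.5895, -0.4174, -0.6752, 1.4554, 1.0163]

1.0496 0.5895 -0.4174 -0.6752 1.4554 1.0163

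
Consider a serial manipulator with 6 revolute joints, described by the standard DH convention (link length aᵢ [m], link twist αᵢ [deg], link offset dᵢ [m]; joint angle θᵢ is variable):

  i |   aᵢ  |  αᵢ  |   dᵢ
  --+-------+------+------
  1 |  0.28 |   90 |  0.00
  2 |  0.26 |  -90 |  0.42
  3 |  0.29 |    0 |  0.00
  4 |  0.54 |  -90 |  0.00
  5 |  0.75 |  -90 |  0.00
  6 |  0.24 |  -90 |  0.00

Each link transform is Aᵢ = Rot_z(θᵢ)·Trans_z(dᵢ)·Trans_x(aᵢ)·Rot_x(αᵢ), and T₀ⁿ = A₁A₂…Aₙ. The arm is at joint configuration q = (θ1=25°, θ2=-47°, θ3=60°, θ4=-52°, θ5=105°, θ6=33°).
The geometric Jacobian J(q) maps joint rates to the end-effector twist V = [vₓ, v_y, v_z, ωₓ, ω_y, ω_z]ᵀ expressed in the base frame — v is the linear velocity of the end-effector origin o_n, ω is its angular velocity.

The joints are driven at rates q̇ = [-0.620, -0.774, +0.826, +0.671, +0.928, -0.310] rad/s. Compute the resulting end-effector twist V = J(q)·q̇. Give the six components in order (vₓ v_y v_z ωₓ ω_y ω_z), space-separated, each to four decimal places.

o_n = [0.1949, -0.1931, -1.1489]
J₁: ẑ×o_n = [0.1931, 0.1949, -0.0000], ω = ẑ
J2: z=[0.4226, -0.9063, 0.0000] o=[0.2538, 0.1183, 0.0000] → [1.0413, 0.4856, -0.1850, 0.4226, -0.9063, 0.0000]
J3: z=[0.6628, 0.3091, 0.6820] o=[0.5920, -0.1874, -0.1902] → [-0.2924, 0.3647, 0.1189, 0.6628, 0.3091, 0.6820]
J4: z=[0.6628, 0.3091, 0.6820] o=[0.5755, 0.0820, -0.2962] → [-0.0759, 0.3057, -0.0648, 0.6628, 0.3091, 0.6820]
J5: z=[-0.5045, 0.8574, 0.1018] o=[0.8742, 0.3043, -0.6873] → [-0.3452, -0.3021, 0.8334, -0.5045, 0.8574, 0.1018]
J6: z=[-0.3629, -0.3175, 0.8761] o=[0.2866, 0.0005, -1.0408] → [0.2040, -0.1196, 0.0411, -0.3629, -0.3175, 0.8761]
V = J·q̇ = [-1.6017, -0.2335, 0.9586, 0.3094, 2.0583, 0.2238]

-1.6017 -0.2335 0.9586 0.3094 2.0583 0.2238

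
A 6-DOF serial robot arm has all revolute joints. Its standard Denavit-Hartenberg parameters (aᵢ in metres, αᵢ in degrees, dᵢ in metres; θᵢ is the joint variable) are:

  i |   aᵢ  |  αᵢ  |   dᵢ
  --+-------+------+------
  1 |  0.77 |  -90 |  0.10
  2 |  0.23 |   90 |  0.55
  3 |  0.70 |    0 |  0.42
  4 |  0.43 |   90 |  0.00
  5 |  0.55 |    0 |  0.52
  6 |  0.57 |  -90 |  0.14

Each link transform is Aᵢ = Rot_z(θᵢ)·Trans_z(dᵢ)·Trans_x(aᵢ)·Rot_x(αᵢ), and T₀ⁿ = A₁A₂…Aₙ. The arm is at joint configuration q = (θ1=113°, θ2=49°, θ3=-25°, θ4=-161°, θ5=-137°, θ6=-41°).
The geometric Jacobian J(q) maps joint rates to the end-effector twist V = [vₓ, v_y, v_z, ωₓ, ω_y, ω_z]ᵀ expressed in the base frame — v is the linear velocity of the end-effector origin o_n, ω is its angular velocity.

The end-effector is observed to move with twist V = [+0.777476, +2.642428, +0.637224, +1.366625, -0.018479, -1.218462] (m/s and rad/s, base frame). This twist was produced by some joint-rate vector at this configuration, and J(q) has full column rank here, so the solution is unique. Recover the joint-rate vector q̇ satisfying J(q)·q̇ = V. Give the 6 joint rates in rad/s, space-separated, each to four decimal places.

-0.7960 -0.8450 0.1170 -0.8100 -0.0870 -0.3210

o_n = [-1.4717, 1.2817, -0.9948]
J₁: ẑ×o_n = [-1.2817, -1.4717, 0.0000], ω = ẑ
J2: z=[-0.9205, -0.3907, 0.0000] o=[-0.3009, 0.7088, 0.1000] → [0.4278, -1.0077, -0.9848, -0.9205, -0.3907, 0.0000]
J3: z=[-0.2949, 0.6947, 0.6561] o=[-0.8661, 0.6328, -0.0736] → [-1.0657, -0.6689, 0.2294, -0.2949, 0.6947, 0.6561]
J4: z=[-0.2949, 0.6947, 0.6561] o=[-0.8803, 1.4233, -0.2768] → [-0.4059, -0.5997, 0.4526, -0.2949, 0.6947, 0.6561]
J5: z=[-0.9423, -0.3255, -0.0789] o=[-0.8120, 1.1475, 0.0459] → [0.3493, -0.9286, -0.3412, -0.9423, -0.3255, -0.0789]
J6: z=[-0.9423, -0.3255, -0.0789] o=[-1.2552, 0.9757, -0.5431] → [0.1711, -0.4085, -0.3588, -0.9423, -0.3255, -0.0789]
q̇ = J⁺·V = [-0.7960, -0.8450, 0.1170, -0.8100, -0.0870, -0.3210]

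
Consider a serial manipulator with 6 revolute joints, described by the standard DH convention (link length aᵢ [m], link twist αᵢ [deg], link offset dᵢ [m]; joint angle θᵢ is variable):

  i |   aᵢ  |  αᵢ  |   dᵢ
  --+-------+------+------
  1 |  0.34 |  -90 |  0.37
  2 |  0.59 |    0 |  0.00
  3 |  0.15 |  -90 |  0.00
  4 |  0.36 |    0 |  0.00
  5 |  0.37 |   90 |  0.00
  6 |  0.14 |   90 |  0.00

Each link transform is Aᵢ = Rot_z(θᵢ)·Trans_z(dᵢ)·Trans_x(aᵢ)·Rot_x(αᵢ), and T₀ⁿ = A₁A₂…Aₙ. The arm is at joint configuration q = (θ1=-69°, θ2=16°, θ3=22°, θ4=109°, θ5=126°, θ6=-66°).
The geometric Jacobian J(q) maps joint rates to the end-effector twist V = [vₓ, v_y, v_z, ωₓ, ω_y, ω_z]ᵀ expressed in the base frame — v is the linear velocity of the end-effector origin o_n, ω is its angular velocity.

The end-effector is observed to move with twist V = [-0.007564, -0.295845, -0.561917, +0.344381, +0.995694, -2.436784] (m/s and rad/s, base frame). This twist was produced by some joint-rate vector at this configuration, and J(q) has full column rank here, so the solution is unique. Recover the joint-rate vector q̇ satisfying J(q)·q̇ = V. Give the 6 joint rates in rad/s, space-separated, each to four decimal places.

o_n = [0.3021, -0.7610, 0.4387]
J₁: ẑ×o_n = [0.7610, 0.3021, -0.0000], ω = ẑ
J2: z=[0.9336, 0.3584, 0.0000] o=[0.1218, -0.3174, 0.3700] → [0.0246, -0.0642, -0.4788, 0.9336, 0.3584, 0.0000]
J3: z=[0.9336, 0.3584, 0.0000] o=[0.3251, -0.8469, 0.2074] → [0.0829, -0.2160, 0.0884, 0.9336, 0.3584, 0.0000]
J4: z=[-0.2206, 0.5748, -0.7880] o=[0.3675, -0.9572, 0.1150] → [0.3407, 0.1229, -0.0058, -0.2206, 0.5748, -0.7880]
J5: z=[-0.2206, 0.5748, -0.7880] o=[0.0166, -0.9930, 0.1872] → [0.3274, -0.1695, -0.2153, -0.2206, 0.5748, -0.7880]
J6: z=[-0.7668, 0.3971, 0.5043] o=[0.2396, -0.7283, 0.3178] → [0.0645, 0.1242, 0.0003, -0.7668, 0.3971, 0.5043]
q̇ = J⁺·V = [-0.7570, 0.7150, -0.3160, 0.9560, 0.8640, -0.4870]

-0.7570 0.7150 -0.3160 0.9560 0.8640 -0.4870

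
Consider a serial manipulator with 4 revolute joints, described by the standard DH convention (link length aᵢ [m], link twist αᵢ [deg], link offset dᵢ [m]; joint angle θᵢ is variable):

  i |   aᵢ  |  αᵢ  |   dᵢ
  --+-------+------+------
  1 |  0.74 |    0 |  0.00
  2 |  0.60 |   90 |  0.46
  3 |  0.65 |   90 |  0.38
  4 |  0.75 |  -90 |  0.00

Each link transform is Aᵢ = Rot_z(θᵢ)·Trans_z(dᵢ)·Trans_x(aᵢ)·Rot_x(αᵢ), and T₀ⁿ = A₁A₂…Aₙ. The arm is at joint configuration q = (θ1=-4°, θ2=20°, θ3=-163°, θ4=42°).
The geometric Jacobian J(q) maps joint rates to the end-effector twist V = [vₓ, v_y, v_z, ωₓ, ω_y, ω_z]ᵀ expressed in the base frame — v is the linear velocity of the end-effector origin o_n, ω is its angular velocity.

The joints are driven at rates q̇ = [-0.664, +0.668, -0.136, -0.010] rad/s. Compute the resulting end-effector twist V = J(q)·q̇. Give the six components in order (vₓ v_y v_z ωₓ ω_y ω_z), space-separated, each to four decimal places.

-0.0826 -0.5005 0.1556 -0.0347 0.1315 -0.0056

o_n = [0.4481, -1.0522, 0.1070]
J₁: ẑ×o_n = [1.0522, 0.4481, -0.0000], ω = ẑ
J2: z=[0.0000, 0.0000, 1.0000] o=[0.7382, -0.0516, 0.0000] → [1.0006, -0.2900, 0.0000, 0.0000, 0.0000, 1.0000]
J3: z=[0.2756, -0.9613, 0.0000] o=[1.3150, 0.1138, 0.4600] → [0.3393, 0.0973, -1.1546, 0.2756, -0.9613, 0.0000]
J4: z=[-0.2810, -0.0806, 0.9563] o=[0.8222, -0.4229, 0.2700] → [0.6150, -0.4035, 0.1467, -0.2810, -0.0806, 0.9563]
V = J·q̇ = [-0.0826, -0.5005, 0.1556, -0.0347, 0.1315, -0.0056]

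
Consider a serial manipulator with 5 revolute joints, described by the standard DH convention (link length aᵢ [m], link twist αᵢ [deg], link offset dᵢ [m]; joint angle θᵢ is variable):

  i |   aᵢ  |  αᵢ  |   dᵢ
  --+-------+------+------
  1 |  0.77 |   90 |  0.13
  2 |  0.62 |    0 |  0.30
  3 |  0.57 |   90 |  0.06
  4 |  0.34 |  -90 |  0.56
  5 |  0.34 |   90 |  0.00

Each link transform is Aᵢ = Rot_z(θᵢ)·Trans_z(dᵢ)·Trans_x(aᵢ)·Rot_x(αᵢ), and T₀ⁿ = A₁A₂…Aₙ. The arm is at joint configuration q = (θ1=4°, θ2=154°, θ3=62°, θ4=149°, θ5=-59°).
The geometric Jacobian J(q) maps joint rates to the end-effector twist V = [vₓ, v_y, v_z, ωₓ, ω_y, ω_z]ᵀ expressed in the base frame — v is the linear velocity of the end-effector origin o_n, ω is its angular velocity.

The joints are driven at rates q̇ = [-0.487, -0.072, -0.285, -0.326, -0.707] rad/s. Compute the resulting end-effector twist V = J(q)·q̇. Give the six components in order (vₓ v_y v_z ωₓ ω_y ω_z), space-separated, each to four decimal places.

o_n = [-0.3471, -0.6511, 1.0151]
J₁: ẑ×o_n = [0.6511, -0.3471, 0.0000], ω = ẑ
J2: z=[0.0698, -0.9976, 0.0000] o=[0.7681, 0.0537, 0.1300] → [-0.8830, -0.0617, -1.1616, 0.0698, -0.9976, 0.0000]
J3: z=[0.0698, -0.9976, 0.0000] o=[0.2332, -0.2844, 0.4018] → [-0.6118, -0.0428, -0.6044, 0.0698, -0.9976, 0.0000]
J4: z=[-0.5864, -0.0410, 0.8090] o=[-0.2227, -0.3765, 0.0668] → [0.1833, 0.4554, 0.1559, -0.5864, -0.0410, 0.8090]
J5: z=[0.3559, 0.8841, 0.3027] o=[-0.3036, -0.5577, 0.6911] → [0.3148, -0.1285, 0.0052, 0.3559, 0.8841, 0.3027]
V = J·q̇ = [-0.3614, 0.1280, 0.2014, -0.0853, -0.2556, -0.9648]

-0.3614 0.1280 0.2014 -0.0853 -0.2556 -0.9648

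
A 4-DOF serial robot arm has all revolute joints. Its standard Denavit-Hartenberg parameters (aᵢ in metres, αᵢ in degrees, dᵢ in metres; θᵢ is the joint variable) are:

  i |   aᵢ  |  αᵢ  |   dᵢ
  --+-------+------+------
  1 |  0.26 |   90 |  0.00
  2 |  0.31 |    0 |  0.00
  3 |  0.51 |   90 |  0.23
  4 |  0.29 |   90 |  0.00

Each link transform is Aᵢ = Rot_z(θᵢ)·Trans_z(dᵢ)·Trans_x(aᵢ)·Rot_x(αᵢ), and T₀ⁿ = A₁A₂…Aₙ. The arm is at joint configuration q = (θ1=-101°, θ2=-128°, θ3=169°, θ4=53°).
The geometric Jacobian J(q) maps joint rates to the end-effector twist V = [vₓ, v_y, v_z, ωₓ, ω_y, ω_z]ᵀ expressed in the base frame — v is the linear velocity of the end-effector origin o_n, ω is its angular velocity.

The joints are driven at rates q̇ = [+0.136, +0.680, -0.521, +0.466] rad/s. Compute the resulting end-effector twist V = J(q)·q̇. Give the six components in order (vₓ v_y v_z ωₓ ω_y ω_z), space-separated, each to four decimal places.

-0.0161 -0.0743 -0.1184 -0.2144 -0.2698 -0.2157

o_n = [-0.5649, -0.4869, 0.2048]
J₁: ẑ×o_n = [0.4869, -0.5649, 0.0000], ω = ẑ
J2: z=[-0.9816, 0.1908, 0.0000] o=[-0.0496, -0.2552, 0.0000] → [0.0391, 0.2010, 0.3258, -0.9816, 0.1908, 0.0000]
J3: z=[-0.9816, 0.1908, 0.0000] o=[-0.0132, -0.0679, -0.2443] → [0.0857, 0.4408, 0.5166, -0.9816, 0.1908, 0.0000]
J4: z=[-0.1252, -0.6440, -0.7547] o=[-0.3124, -0.4018, 0.0903] → [-0.1380, 0.2049, -0.1519, -0.1252, -0.6440, -0.7547]
V = J·q̇ = [-0.0161, -0.0743, -0.1184, -0.2144, -0.2698, -0.2157]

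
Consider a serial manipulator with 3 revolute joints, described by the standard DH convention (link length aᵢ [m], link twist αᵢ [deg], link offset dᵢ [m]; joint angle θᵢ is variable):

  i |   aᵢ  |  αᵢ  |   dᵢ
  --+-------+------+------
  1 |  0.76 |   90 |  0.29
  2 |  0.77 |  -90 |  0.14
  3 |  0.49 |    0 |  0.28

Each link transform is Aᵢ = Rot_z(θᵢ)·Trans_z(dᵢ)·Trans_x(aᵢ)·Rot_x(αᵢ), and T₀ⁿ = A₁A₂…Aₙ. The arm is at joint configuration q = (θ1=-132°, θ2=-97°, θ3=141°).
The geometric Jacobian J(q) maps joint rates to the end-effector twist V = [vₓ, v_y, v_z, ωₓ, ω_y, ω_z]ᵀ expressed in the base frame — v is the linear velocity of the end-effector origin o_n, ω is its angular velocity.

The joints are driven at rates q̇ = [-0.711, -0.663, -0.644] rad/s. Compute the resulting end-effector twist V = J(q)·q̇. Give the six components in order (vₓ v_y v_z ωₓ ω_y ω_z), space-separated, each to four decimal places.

-0.2185 0.4433 -0.3499 0.9204 0.0314 -0.6325

o_n = [-0.5376, -0.8487, -0.1304]
J₁: ẑ×o_n = [0.8487, -0.5376, 0.0000], ω = ẑ
J2: z=[-0.7431, 0.6691, 0.0000] o=[-0.5085, -0.5648, 0.2900] → [-0.2813, -0.3124, 0.2305, -0.7431, 0.6691, 0.0000]
J3: z=[-0.6641, -0.7376, -0.1219] o=[-0.5498, -0.4014, -0.4743] → [-0.3081, 0.2269, 0.3061, -0.6641, -0.7376, -0.1219]
V = J·q̇ = [-0.2185, 0.4433, -0.3499, 0.9204, 0.0314, -0.6325]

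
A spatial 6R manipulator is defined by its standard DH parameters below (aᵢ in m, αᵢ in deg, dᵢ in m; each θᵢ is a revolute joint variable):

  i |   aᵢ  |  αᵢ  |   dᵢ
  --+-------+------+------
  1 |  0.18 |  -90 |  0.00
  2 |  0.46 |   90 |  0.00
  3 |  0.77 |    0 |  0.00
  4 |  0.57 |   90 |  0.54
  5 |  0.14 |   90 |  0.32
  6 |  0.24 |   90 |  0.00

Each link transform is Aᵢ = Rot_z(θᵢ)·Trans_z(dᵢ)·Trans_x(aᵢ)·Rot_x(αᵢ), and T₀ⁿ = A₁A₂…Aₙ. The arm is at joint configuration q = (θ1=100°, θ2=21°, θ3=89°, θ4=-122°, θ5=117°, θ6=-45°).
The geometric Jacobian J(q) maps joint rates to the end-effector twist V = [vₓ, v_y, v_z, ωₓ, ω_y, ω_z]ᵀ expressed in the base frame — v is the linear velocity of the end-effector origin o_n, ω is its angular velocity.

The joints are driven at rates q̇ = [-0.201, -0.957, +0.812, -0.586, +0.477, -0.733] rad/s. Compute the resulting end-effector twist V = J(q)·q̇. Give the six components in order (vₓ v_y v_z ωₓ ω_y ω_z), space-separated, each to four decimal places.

o_n = [-0.6076, 1.0852, 0.4924]
J₁: ẑ×o_n = [-1.0852, -0.6076, 0.0000], ω = ẑ
J2: z=[-0.9848, -0.1736, 0.0000] o=[-0.0313, 0.1773, 0.0000] → [-0.0855, 0.4849, -0.9942, -0.9848, -0.1736, 0.0000]
J3: z=[-0.0622, 0.3529, 0.9336] o=[-0.1058, 0.6002, -0.1648] → [-0.2208, -0.4276, 0.1469, -0.0622, 0.3529, 0.9336]
J4: z=[-0.0622, 0.3529, 0.9336] o=[-0.8662, 0.4789, -0.1697] → [-0.3324, 0.2826, -0.1290, -0.0622, 0.3529, 0.9336]
J5: z=[0.9142, -0.3551, 0.1952] o=[-0.6716, 1.1629, 0.1632] → [-0.1017, -0.2885, -0.0483, 0.9142, -0.3551, 0.1952]
J6: z=[0.3285, 0.9315, 0.1560] o=[-0.4122, 1.0382, 0.3612] → [0.1149, -0.0736, 0.1974, 0.3285, 0.9315, 0.1560]
V = J·q̇ = [0.1827, -0.9384, 0.9785, 1.1237, -0.6062, -0.0113]

0.1827 -0.9384 0.9785 1.1237 -0.6062 -0.0113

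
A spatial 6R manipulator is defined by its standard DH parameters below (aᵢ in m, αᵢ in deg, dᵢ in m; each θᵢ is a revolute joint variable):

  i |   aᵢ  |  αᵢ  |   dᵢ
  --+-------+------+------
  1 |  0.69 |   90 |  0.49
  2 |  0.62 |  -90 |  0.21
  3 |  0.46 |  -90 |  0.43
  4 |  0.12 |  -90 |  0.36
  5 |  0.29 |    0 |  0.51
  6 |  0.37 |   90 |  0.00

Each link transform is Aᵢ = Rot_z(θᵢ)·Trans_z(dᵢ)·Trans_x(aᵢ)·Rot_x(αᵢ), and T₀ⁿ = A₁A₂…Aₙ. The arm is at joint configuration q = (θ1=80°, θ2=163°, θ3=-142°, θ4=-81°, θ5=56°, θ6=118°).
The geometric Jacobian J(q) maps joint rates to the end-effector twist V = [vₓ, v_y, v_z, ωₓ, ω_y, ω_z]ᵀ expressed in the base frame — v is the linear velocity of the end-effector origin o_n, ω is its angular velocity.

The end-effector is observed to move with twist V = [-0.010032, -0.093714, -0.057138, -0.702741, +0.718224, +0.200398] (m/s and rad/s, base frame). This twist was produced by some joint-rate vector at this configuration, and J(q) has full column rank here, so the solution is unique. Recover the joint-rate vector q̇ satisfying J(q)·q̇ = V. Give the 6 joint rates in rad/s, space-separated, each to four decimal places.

0.5000 -0.9380 0.2080 -0.3030 -0.0320 0.6240

o_n = [0.9652, 0.5284, 0.2130]
J₁: ẑ×o_n = [-0.5284, 0.9652, 0.0000], ω = ẑ
J2: z=[0.9848, -0.1736, 0.0000] o=[0.1198, 0.6795, 0.4900] → [0.0481, 0.2728, -0.0020, 0.9848, -0.1736, 0.0000]
J3: z=[-0.0508, -0.2879, -0.9563] o=[0.2237, 0.0591, 0.6713] → [0.5807, -0.7324, 0.1897, -0.0508, -0.2879, -0.9563]
J4: z=[0.6738, -0.7167, 0.1800] o=[0.5409, 0.2275, 0.1541] → [-0.0964, 0.0367, 0.5068, 0.6738, -0.7167, 0.1800]
J5: z=[0.7360, 0.6724, -0.0780] o=[0.7913, -0.0527, 0.1012] → [0.1205, -0.0959, 0.3107, 0.7360, 0.6724, -0.0780]
J6: z=[0.7360, 0.6724, -0.0780] o=[1.0153, 0.4326, -0.1408] → [0.2454, -0.2566, 0.1042, 0.7360, 0.6724, -0.0780]
q̇ = J⁺·V = [0.5000, -0.9380, 0.2080, -0.3030, -0.0320, 0.6240]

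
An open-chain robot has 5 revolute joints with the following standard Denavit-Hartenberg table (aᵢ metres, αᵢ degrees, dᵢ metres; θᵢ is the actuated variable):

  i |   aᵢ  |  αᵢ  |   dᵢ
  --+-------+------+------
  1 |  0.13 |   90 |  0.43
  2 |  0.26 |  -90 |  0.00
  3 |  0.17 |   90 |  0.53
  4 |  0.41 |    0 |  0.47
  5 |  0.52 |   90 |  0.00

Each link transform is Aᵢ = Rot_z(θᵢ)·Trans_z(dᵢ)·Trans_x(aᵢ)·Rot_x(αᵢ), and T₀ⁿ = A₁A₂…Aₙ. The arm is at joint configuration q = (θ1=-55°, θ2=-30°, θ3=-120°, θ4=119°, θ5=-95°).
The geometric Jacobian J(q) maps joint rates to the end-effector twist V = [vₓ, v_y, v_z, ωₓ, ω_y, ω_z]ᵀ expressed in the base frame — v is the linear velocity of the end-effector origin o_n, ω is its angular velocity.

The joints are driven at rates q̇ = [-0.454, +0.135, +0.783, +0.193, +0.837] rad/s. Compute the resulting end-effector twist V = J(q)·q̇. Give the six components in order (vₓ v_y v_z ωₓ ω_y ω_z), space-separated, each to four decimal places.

-0.2022 -0.4225 0.2904 0.0927 0.5301 0.6701

o_n = [0.0821, -0.3814, 1.5678]
J₁: ẑ×o_n = [0.3814, 0.0821, -0.0000], ω = ẑ
J2: z=[-0.8192, -0.5736, 0.0000] o=[0.0746, -0.1065, 0.4300] → [-0.6526, 0.9320, 0.2295, -0.8192, -0.5736, 0.0000]
J3: z=[0.2868, -0.4096, 0.8660] o=[0.2037, -0.2909, 0.3000] → [-0.4410, -0.4689, -0.0757, 0.2868, -0.4096, 0.8660]
J4: z=[-0.0206, 0.9012, 0.4330] o=[0.1929, -0.5322, 0.8015] → [0.6253, -0.0322, 0.0967, -0.0206, 0.9012, 0.4330]
J5: z=[-0.0206, 0.9012, 0.4330] o=[0.4764, -0.2273, 1.2659] → [0.3388, -0.1645, 0.3585, -0.0206, 0.9012, 0.4330]
V = J·q̇ = [-0.2022, -0.4225, 0.2904, 0.0927, 0.5301, 0.6701]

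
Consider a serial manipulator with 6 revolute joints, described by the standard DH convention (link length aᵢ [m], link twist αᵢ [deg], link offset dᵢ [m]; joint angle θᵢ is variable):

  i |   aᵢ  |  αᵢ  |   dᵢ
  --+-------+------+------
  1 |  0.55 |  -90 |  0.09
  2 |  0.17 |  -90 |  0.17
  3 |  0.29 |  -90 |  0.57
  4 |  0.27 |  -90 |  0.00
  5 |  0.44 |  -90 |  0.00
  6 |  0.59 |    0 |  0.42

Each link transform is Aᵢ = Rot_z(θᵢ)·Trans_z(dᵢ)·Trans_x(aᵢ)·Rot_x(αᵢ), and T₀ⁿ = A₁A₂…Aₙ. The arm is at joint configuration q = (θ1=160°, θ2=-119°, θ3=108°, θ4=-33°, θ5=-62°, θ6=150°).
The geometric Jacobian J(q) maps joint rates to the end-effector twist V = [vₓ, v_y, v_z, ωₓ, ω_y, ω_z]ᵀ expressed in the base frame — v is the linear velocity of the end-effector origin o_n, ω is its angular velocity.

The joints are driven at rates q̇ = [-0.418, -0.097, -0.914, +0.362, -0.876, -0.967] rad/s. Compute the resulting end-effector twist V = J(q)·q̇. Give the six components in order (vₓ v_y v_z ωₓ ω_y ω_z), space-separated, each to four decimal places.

o_n = [-1.1834, 0.9818, 0.8389]
J₁: ẑ×o_n = [-0.9818, -1.1834, 0.0000], ω = ẑ
J2: z=[-0.3420, -0.9397, 0.0000] o=[-0.5168, 0.1881, 0.0900] → [-0.7037, 0.2561, -0.8978, -0.3420, -0.9397, 0.0000]
J3: z=[-0.8219, 0.2991, 0.4848] o=[-0.4975, 0.0002, 0.2387] → [-0.2964, 0.1608, -0.6016, -0.8219, 0.2991, 0.4848]
J4: z=[-0.5390, -0.1327, -0.8318] o=[-0.9125, 0.4447, 0.4366] → [0.3934, 0.4421, -0.3254, -0.5390, -0.1327, -0.8318]
J5: z=[0.7898, 0.2638, -0.5538] o=[-0.9916, 0.7027, 0.4467] → [0.2580, -0.2035, 0.2710, 0.7898, 0.2638, -0.5538]
J6: z=[-0.0056, 0.9059, 0.4235] o=[-1.2615, 0.8485, 0.1313] → [0.5845, 0.0370, -0.0715, -0.0056, 0.9059, 0.4235]
V = J·q̇ = [0.1007, 0.6253, 0.3509, -0.0972, -1.3373, -1.0866]

0.1007 0.6253 0.3509 -0.0972 -1.3373 -1.0866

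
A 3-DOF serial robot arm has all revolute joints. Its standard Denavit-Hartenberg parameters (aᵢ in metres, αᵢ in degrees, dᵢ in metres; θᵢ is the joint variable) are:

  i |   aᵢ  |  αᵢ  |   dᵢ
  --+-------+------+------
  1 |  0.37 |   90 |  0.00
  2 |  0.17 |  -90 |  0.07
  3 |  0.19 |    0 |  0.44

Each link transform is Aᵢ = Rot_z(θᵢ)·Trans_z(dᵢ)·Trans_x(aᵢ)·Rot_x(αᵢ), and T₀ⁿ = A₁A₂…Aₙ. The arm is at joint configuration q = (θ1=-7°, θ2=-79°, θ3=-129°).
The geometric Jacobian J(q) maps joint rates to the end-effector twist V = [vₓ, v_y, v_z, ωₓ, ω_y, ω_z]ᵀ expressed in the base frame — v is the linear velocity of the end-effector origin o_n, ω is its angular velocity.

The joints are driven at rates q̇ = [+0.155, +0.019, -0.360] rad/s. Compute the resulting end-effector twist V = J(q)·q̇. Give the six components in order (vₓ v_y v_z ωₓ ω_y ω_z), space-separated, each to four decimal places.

0.0433 0.1648 0.0606 -0.3531 0.0242 0.0863

o_n = [0.7790, -0.3149, 0.0345]
J₁: ẑ×o_n = [0.3149, 0.7790, -0.0000], ω = ẑ
J2: z=[-0.1219, -0.9925, 0.0000] o=[0.3672, -0.0451, 0.0000] → [-0.0342, 0.0042, 0.4415, -0.1219, -0.9925, 0.0000]
J3: z=[0.9743, -0.1196, 0.1908] o=[0.3909, -0.1185, -0.1669] → [0.0134, -0.1221, -0.1449, 0.9743, -0.1196, 0.1908]
V = J·q̇ = [0.0433, 0.1648, 0.0606, -0.3531, 0.0242, 0.0863]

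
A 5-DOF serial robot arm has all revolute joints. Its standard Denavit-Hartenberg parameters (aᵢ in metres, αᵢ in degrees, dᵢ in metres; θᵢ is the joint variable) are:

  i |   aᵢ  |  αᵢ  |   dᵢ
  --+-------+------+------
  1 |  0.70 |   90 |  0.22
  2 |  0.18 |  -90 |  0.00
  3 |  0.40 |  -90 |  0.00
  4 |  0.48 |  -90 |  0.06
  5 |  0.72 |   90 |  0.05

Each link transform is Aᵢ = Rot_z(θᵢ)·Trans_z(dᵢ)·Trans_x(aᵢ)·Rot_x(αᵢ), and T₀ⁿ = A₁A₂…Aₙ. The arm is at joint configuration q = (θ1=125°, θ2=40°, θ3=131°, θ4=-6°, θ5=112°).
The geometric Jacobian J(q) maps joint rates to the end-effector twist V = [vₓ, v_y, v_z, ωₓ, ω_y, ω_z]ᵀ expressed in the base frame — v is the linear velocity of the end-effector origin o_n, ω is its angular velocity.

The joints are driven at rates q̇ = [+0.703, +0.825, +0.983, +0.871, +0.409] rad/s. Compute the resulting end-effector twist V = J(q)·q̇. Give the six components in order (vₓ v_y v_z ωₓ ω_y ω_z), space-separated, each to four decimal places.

0.3338 -1.1575 -0.4750 1.6311 0.0489 0.7039

o_n = [-1.2215, 0.2412, 0.3501]
J₁: ẑ×o_n = [-0.2412, -1.2215, 0.0000], ω = ẑ
J2: z=[0.8192, 0.5736, 0.0000] o=[-0.4015, 0.5734, 0.2200] → [0.0746, -0.1066, 0.1982, 0.8192, 0.5736, 0.0000]
J3: z=[0.3687, -0.5265, 0.7660] o=[-0.4806, 0.6864, 0.3357] → [0.3334, -0.5729, -0.5543, 0.3687, -0.5265, 0.7660]
J4: z=[0.8690, -0.0973, -0.4851] o=[-0.6126, 0.3485, 0.1670] → [-0.0699, 0.1363, -0.1525, 0.8690, -0.0973, -0.4851]
J5: z=[-0.4012, 0.4354, -0.8059] o=[-0.6994, -0.0869, -0.0250] → [0.4277, 0.5712, 0.0957, -0.4012, 0.4354, -0.8059]
V = J·q̇ = [0.3338, -1.1575, -0.4750, 1.6311, 0.0489, 0.7039]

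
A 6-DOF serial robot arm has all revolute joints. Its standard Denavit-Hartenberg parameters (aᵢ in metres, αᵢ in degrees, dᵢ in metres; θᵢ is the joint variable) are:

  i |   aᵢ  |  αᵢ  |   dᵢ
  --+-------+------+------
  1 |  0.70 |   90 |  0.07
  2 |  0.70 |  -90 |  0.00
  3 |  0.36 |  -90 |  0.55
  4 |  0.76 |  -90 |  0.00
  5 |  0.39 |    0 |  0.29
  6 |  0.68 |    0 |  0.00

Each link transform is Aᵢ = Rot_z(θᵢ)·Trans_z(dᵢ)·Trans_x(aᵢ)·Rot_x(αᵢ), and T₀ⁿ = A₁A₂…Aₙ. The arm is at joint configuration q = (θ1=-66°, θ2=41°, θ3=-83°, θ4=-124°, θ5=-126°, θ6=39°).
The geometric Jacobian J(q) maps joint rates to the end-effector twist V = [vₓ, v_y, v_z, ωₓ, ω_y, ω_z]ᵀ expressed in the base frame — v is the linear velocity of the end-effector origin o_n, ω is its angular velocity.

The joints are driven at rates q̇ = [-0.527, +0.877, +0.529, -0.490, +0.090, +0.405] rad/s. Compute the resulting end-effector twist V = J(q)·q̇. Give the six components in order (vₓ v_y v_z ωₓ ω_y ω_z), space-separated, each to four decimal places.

-0.4481 2.0029 0.6761 -1.5768 0.2371 -0.2051

o_n = [0.3514, -1.1836, 2.0914]
J₁: ẑ×o_n = [1.1836, 0.3514, -0.0000], ω = ẑ
J2: z=[-0.9135, -0.4067, 0.0000] o=[0.2847, -0.6395, 0.0700] → [-0.8222, 1.8466, 0.5242, -0.9135, -0.4067, 0.0000]
J3: z=[-0.2668, 0.5993, 0.7547] o=[0.4996, -1.1221, 0.5292] → [0.9826, 0.3050, 0.1052, -0.2668, 0.5993, 0.7547]
J4: z=[0.4160, -0.6348, 0.6512] o=[0.0399, -0.9681, 0.9731] → [-0.5695, -0.2624, 0.1081, 0.4160, -0.6348, 0.6512]
J5: z=[-0.8699, -0.0692, 0.4883] o=[0.2412, -0.3831, 1.4147] → [0.3440, 0.6425, 0.7039, -0.8699, -0.0692, 0.4883]
J6: z=[-0.8699, -0.0692, 0.4883] o=[0.0595, -0.7799, 1.6285] → [0.1651, 0.5452, 0.3713, -0.8699, -0.0692, 0.4883]
V = J·q̇ = [-0.4481, 2.0029, 0.6761, -1.5768, 0.2371, -0.2051]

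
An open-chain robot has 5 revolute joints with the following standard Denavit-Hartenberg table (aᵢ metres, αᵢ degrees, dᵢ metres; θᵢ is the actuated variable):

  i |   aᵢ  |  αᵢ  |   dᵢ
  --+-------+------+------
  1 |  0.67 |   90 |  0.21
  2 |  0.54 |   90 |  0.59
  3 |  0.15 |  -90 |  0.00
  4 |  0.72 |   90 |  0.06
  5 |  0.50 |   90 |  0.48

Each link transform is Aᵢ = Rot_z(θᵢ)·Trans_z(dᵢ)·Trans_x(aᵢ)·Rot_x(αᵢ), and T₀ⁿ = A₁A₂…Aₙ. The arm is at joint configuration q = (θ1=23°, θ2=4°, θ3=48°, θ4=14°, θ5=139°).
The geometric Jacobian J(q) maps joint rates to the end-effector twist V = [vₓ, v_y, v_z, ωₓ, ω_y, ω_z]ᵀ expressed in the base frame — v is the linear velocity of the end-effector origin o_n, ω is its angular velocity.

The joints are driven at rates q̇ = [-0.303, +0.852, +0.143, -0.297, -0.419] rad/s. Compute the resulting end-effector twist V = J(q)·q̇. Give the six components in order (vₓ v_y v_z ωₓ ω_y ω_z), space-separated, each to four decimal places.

-0.0663 -0.6198 0.4630 0.3493 -0.4796 -0.0294

o_n = [1.7460, -0.6651, -0.1264]
J₁: ẑ×o_n = [0.6651, 1.7460, -0.0000], ω = ẑ
J2: z=[0.3907, -0.9205, 0.0000] o=[0.6167, 0.2618, 0.2100] → [0.3097, 0.1315, 0.6773, 0.3907, -0.9205, 0.0000]
J3: z=[0.0642, 0.0273, -0.9976] o=[1.3431, -0.0708, 0.2477] → [-0.6031, -0.3778, -0.0491, 0.0642, 0.0273, -0.9976]
J4: z=[-0.4210, -0.9056, -0.0518] o=[1.4789, -0.1343, 0.2547] → [0.3176, -0.1743, 0.4654, -0.4210, -0.9056, -0.0518]
J5: z=[0.2812, -0.0759, -0.9566] o=[2.0745, -0.4891, 0.4579] → [-0.1240, 0.4786, -0.0745, 0.2812, -0.0759, -0.9566]
V = J·q̇ = [-0.0663, -0.6198, 0.4630, 0.3493, -0.4796, -0.0294]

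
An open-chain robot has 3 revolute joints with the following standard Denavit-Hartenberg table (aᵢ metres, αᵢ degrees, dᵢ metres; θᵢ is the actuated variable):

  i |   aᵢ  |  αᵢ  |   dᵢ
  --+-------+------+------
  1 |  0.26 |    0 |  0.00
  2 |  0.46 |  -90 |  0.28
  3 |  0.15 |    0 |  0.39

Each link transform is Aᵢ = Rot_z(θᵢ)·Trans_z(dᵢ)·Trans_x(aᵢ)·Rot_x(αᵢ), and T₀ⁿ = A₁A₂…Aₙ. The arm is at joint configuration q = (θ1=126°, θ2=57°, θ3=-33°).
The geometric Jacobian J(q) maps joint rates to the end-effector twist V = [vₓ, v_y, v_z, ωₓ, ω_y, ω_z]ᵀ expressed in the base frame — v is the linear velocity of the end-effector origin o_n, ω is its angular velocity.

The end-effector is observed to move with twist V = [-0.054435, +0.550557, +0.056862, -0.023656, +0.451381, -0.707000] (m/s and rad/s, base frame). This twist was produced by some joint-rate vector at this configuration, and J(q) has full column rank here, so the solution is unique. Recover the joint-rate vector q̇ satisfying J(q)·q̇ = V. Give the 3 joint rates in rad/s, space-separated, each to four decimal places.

o_n = [-0.7174, -0.2098, 0.3617]
J₁: ẑ×o_n = [0.2098, -0.7174, 0.0000], ω = ẑ
J2: z=[0.0000, 0.0000, 1.0000] o=[-0.1528, 0.2103, 0.0000] → [0.4201, -0.5646, 0.0000, 0.0000, 0.0000, 1.0000]
J3: z=[0.0523, -0.9986, 0.0000] o=[-0.6122, 0.1863, 0.2800] → [-0.0816, -0.0043, -0.1258, 0.0523, -0.9986, 0.0000]
q̇ = J⁺·V = [-0.9780, 0.2710, -0.4520]

-0.9780 0.2710 -0.4520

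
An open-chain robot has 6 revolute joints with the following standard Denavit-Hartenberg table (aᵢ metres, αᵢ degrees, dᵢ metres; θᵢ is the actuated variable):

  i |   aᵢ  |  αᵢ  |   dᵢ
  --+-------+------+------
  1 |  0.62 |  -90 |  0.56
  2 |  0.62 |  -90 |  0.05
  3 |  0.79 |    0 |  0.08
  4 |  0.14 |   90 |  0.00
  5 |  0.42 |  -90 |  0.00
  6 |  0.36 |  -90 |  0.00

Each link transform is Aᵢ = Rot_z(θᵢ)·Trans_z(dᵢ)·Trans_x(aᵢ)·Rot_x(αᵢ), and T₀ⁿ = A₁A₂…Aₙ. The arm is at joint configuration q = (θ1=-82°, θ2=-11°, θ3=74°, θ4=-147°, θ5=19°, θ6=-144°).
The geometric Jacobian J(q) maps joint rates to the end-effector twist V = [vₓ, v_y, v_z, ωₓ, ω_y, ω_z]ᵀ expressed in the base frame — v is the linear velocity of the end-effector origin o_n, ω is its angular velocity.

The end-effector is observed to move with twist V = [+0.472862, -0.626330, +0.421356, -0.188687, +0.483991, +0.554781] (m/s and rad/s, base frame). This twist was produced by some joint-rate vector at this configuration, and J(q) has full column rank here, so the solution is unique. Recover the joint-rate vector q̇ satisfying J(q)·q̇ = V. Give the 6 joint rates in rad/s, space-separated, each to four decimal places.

o_n = [-0.2066, -1.3843, 0.5762]
J₁: ẑ×o_n = [1.3843, -0.2066, 0.0000], ω = ẑ
J2: z=[0.9903, 0.1392, 0.0000] o=[0.0863, -0.6140, 0.5600] → [0.0022, -0.0160, -0.7221, 0.9903, 0.1392, 0.0000]
J3: z=[0.0266, -0.1890, -0.9816] o=[0.2205, -1.2097, 0.6783] → [-0.1521, 0.4219, -0.0853, 0.0266, -0.1890, -0.9816]
J4: z=[0.0266, -0.1890, -0.9816] o=[-0.4996, -1.5422, 0.6413] → [0.1673, -0.2859, 0.0596, 0.0266, -0.1890, -0.9816]
J5: z=[0.1589, 0.9703, -0.1825] o=[-0.3615, -1.5633, 0.6491] → [-0.0381, -0.0167, -0.1218, 0.1589, 0.9703, -0.1825]
J6: z=[-0.2962, -0.1295, -0.9463] o=[0.0341, -1.6492, 0.5371] → [0.2456, 0.2393, -0.1096, -0.2962, -0.1295, -0.9463]
q̇ = J⁺·V = [0.3230, -0.4640, -0.4830, 0.7320, 0.5330, -0.6060]

0.3230 -0.4640 -0.4830 0.7320 0.5330 -0.6060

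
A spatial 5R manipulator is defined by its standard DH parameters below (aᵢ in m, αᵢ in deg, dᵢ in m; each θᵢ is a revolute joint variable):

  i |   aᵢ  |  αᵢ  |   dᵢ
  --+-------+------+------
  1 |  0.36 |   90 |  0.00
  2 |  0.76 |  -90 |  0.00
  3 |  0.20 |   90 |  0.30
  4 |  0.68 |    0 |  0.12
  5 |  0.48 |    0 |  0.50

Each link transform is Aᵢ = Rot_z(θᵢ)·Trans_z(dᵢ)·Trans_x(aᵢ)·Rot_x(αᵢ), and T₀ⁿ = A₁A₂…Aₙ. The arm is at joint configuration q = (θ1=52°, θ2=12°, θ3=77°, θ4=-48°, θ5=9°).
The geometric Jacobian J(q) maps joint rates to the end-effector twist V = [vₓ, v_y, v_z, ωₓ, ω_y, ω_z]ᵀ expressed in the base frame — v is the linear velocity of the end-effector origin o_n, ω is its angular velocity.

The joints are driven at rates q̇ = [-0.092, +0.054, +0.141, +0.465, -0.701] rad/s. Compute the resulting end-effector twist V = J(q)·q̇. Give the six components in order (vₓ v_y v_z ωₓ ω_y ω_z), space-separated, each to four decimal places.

o_n = [0.5679, 2.1273, -0.1646]
J₁: ẑ×o_n = [-2.1273, 0.5679, 0.0000], ω = ẑ
J2: z=[0.7880, -0.6157, 0.0000] o=[0.2216, 0.2837, 0.0000] → [0.1014, 0.1297, 1.6660, 0.7880, -0.6157, 0.0000]
J3: z=[-0.1280, -0.1638, 0.9781] o=[0.6793, 0.8695, 0.1580] → [-1.1775, -0.1503, -0.1793, -0.1280, -0.1638, 0.9781]
J4: z=[0.7640, 0.6125, 0.2026] o=[0.5144, 0.9750, 0.4608] → [-0.6166, 0.4887, 0.8477, 0.7640, 0.6125, 0.2026]
J5: z=[0.7640, 0.6125, 0.2026] o=[0.3831, 1.4831, 0.0121] → [-0.2388, 0.1725, 0.3790, 0.7640, 0.6125, 0.2026]
V = J·q̇ = [-0.0842, 0.0399, 0.1932, -0.1558, -0.2009, -0.0019]

-0.0842 0.0399 0.1932 -0.1558 -0.2009 -0.0019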